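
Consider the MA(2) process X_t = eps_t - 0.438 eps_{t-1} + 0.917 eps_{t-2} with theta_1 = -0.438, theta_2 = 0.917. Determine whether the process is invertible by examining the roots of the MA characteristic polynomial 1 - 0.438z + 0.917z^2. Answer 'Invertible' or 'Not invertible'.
\text{Invertible}

The MA(q) characteristic polynomial is P(z) = 1 - 0.438z + 0.917z^2.
Invertibility requires all roots to lie outside the unit circle, i.e. |z| > 1 for every root.
Set 1 + (-0.438) z + (0.917) z^2 = 0, i.e. a z^2 + b z + c = 0 with a = 0.917, b = -0.438, c = 1.
Discriminant D = b^2 - 4ac = (-0.438)^2 - 4*(0.917)*1 = 0.191844 - (3.668) = -3.476156.
D < 0, so the roots are the complex-conjugate pair z = (-b +/- i sqrt(-D)) / (2a) = 0.2388 +/- 1.0166i.
For a conjugate pair |z|^2 = z * conj(z) = (product of roots) = c/a = 1/(0.917) = 1.090513, so |z| = sqrt(1.090513) = 1.0443 for both roots.
Moduli of all roots: 1.0443, 1.0443.
All moduli strictly greater than 1? Yes.
Verdict: Invertible.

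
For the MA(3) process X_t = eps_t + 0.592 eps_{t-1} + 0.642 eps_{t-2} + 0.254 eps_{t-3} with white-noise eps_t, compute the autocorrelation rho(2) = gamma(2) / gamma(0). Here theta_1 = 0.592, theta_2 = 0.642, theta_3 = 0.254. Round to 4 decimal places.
\rho(2) = 0.4337

For an MA(q) process with theta_0 = 1, the autocovariance is
  gamma(k) = sigma^2 * sum_{i=0..q-k} theta_i * theta_{i+k},
and rho(k) = gamma(k) / gamma(0). Sigma^2 cancels.
  numerator   = (1)*(0.642) + (0.592)*(0.254) = 0.792368.
  denominator = (1)^2 + (0.592)^2 + (0.642)^2 + (0.254)^2 = 1.827144.
  rho(2) = 0.792368 / 1.827144 = 0.4337.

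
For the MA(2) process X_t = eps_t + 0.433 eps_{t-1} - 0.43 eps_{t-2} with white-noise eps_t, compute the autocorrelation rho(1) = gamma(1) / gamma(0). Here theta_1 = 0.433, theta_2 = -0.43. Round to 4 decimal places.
\rho(1) = 0.1798

For an MA(q) process with theta_0 = 1, the autocovariance is
  gamma(k) = sigma^2 * sum_{i=0..q-k} theta_i * theta_{i+k},
and rho(k) = gamma(k) / gamma(0). Sigma^2 cancels.
  numerator   = (1)*(0.433) + (0.433)*(-0.43) = 0.24681.
  denominator = (1)^2 + (0.433)^2 + (-0.43)^2 = 1.372389.
  rho(1) = 0.24681 / 1.372389 = 0.1798.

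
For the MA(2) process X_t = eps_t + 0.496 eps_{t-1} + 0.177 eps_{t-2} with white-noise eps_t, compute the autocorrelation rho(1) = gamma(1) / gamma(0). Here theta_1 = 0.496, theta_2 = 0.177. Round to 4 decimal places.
\rho(1) = 0.4570

For an MA(q) process with theta_0 = 1, the autocovariance is
  gamma(k) = sigma^2 * sum_{i=0..q-k} theta_i * theta_{i+k},
and rho(k) = gamma(k) / gamma(0). Sigma^2 cancels.
  numerator   = (1)*(0.496) + (0.496)*(0.177) = 0.583792.
  denominator = (1)^2 + (0.496)^2 + (0.177)^2 = 1.277345.
  rho(1) = 0.583792 / 1.277345 = 0.4570.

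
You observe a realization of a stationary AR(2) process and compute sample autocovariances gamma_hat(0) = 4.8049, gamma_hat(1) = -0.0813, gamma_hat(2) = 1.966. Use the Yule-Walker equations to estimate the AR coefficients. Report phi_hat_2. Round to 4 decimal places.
\hat\phi_{2} = 0.4090

The Yule-Walker equations for an AR(p) process read, in matrix form,
  Gamma_p phi = r_p,   with   (Gamma_p)_{ij} = gamma(|i - j|),
                       (r_p)_i = gamma(i),   i,j = 1..p.
Substitute the sample gammas (Toeplitz matrix and right-hand side of size 2):
  Gamma_p = [[4.8049, -0.0813], [-0.0813, 4.8049]]
  r_p     = [-0.0813, 1.966]
Written out:
  4.8049 phi_1 - 0.0813 phi_2 = -0.0813
  -0.0813 phi_1 + 4.8049 phi_2 = 1.966
Solve by Cramer's rule:
  det = gamma(0)^2 - gamma(1)^2 = (4.8049)^2 - (-0.0813)^2 = 23.08706401 - 0.00660969 = 23.08045432
  phi_hat_1 = [gamma(1) gamma(0) - gamma(1) gamma(2)] / det = [(-0.0813)(4.8049) - (-0.0813)(1.966)] / 23.08045432 = -0.23080257 / 23.08045432 = -0.01
  phi_hat_2 = [gamma(0) gamma(2) - gamma(1)^2] / det = [(4.8049)(1.966) - (-0.0813)^2] / 23.08045432 = 9.43982371 / 23.08045432 = 0.409
So phi_hat = [-0.0100, 0.4090].
Therefore phi_hat_2 = 0.4090.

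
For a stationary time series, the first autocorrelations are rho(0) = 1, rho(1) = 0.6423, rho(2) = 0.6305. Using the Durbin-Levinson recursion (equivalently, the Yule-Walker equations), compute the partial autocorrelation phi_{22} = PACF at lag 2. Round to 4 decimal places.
\phi_{22} = 0.3710

The PACF at lag k is phi_{kk}, the last component of the solution
to the Yule-Walker system G_k phi = r_k where
  (G_k)_{ij} = rho(|i - j|), (r_k)_i = rho(i), i,j = 1..k.
Equivalently, Durbin-Levinson gives phi_{kk} iteratively:
  phi_{11} = rho(1)
  phi_{kk} = [rho(k) - sum_{j=1..k-1} phi_{k-1,j} rho(k-j)]
            / [1 - sum_{j=1..k-1} phi_{k-1,j} rho(j)],
  phi_{k,j} = phi_{k-1,j} - phi_{kk} phi_{k-1,k-j},  j = 1..k-1.
Step k = 1:
  phi_11 = rho(1) = 0.6423.
Step k = 2:
  phi_22 = [rho(2) - phi_11 rho(1)] / [1 - phi_11 rho(1)] = [0.6305 - (0.6423)(0.6423)] / [1 - (0.6423)(0.6423)]
         = 0.21795071 / 0.58745071 = 0.371.
Therefore phi_{22} = 0.3710.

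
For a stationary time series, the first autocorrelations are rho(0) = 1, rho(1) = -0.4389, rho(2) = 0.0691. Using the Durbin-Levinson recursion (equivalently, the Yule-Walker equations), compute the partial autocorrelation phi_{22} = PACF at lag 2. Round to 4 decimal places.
\phi_{22} = -0.1530

The PACF at lag k is phi_{kk}, the last component of the solution
to the Yule-Walker system G_k phi = r_k where
  (G_k)_{ij} = rho(|i - j|), (r_k)_i = rho(i), i,j = 1..k.
Equivalently, Durbin-Levinson gives phi_{kk} iteratively:
  phi_{11} = rho(1)
  phi_{kk} = [rho(k) - sum_{j=1..k-1} phi_{k-1,j} rho(k-j)]
            / [1 - sum_{j=1..k-1} phi_{k-1,j} rho(j)],
  phi_{k,j} = phi_{k-1,j} - phi_{kk} phi_{k-1,k-j},  j = 1..k-1.
Step k = 1:
  phi_11 = rho(1) = -0.4389.
Step k = 2:
  phi_22 = [rho(2) - phi_11 rho(1)] / [1 - phi_11 rho(1)] = [0.0691 - (-0.4389)(-0.4389)] / [1 - (-0.4389)(-0.4389)]
         = -0.12353321 / 0.80736679 = -0.153.
Therefore phi_{22} = -0.1530.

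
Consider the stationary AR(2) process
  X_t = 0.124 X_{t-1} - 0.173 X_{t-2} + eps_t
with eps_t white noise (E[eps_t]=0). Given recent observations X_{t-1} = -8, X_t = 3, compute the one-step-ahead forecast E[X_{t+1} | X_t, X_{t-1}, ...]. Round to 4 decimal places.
E[X_{t+1} \mid \mathcal F_t] = 1.7560

For an AR(p) model X_t = c + sum_i phi_i X_{t-i} + eps_t, the
one-step-ahead conditional mean is
  E[X_{t+1} | X_t, ...] = c + sum_i phi_i X_{t+1-i}.
Substitute known values:
  E[X_{t+1} | ...] = (0.124) * (3) + (-0.173) * (-8)
                   = 1.7560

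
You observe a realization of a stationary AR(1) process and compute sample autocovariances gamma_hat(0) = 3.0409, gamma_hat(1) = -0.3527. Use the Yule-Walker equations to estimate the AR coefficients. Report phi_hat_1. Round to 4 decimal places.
\hat\phi_{1} = -0.1160

The Yule-Walker equations for an AR(p) process read, in matrix form,
  Gamma_p phi = r_p,   with   (Gamma_p)_{ij} = gamma(|i - j|),
                       (r_p)_i = gamma(i),   i,j = 1..p.
Substitute the sample gammas (Toeplitz matrix and right-hand side of size 1):
  Gamma_p = [[3.0409]]
  r_p     = [-0.3527]
With p = 1 this is the single equation gamma(0) phi_1 = gamma(1):
  phi_hat_1 = gamma(1) / gamma(0) = -0.3527 / 3.0409 = -0.1160.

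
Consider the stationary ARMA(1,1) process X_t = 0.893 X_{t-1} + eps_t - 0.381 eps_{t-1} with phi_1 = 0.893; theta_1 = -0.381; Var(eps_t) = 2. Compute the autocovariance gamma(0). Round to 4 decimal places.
\gamma(0) = 4.5884

Multiply the model equation by X_{t-k} and take expectations. With theta_0 = psi_0 = 1 and psi_j the MA(infinity) weights, this gives
  gamma(k) - sum_i phi_i gamma(k-i) = c_k,
  c_k = sigma^2 * sum_{j=k..q} theta_j psi_{j-k}   (c_k = 0 for k > q),
using gamma(-m) = gamma(m).
psi-weights needed (psi_j = theta_j + sum_i phi_i psi_{j-i}):
  psi_1 = theta_1 + phi_1 = -0.381 + (0.893) = 0.512
Right-hand sides:
  c_0 = sigma^2 (1 + theta_1 psi_1) = 2 * (1 + (-0.381)(0.512)) = 2 * 0.804928 = 1.609856
  c_1 = sigma^2 theta_1 = 2 * (-0.381) = -0.762
  c_2 = 0
Equations for k = 0 and k = 1 (AR order 1):
  gamma(0) = phi_1 gamma(1) + c_0
  gamma(1) = phi_1 gamma(0) + c_1
Substituting the second into the first: gamma(0) (1 - phi_1^2) = c_0 + phi_1 c_1, so
  gamma(0) = (c_0 + phi_1 c_1) / (1 - phi_1^2) = (1.609856 + (0.893)(-0.762)) / (1 - (0.893)^2) = 0.92939 / 0.202551 = 4.588425.
Therefore gamma(0) = 4.5884 (to 4 decimal places).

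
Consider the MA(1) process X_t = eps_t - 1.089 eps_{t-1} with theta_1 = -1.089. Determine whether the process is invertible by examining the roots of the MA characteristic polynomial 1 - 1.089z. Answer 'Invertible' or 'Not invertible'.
\text{Not invertible}

The MA(q) characteristic polynomial is P(z) = 1 - 1.089z.
Invertibility requires all roots to lie outside the unit circle, i.e. |z| > 1 for every root.
This is linear in z: 1 + (-1.089) z = 0  =>  z = -1/(-1.089) = 0.918274,  |z| = 0.918274.
Moduli of all roots: 0.9183.
All moduli strictly greater than 1? No.
Verdict: Not invertible.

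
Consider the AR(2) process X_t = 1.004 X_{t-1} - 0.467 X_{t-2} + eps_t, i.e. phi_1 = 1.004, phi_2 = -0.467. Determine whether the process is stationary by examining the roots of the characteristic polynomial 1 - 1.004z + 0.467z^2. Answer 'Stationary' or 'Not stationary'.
\text{Stationary}

The AR(p) characteristic polynomial is P(z) = 1 - 1.004z + 0.467z^2.
Stationarity requires all roots to lie outside the unit circle, i.e. |z| > 1 for every root.
Set 1 + (-1.004) z + (0.467) z^2 = 0, i.e. a z^2 + b z + c = 0 with a = 0.467, b = -1.004, c = 1.
Discriminant D = b^2 - 4ac = (-1.004)^2 - 4*(0.467)*1 = 1.008016 - (1.868) = -0.859984.
D < 0, so the roots are the complex-conjugate pair z = (-b +/- i sqrt(-D)) / (2a) = 1.0749 +/- 0.9929i.
For a conjugate pair |z|^2 = z * conj(z) = (product of roots) = c/a = 1/(0.467) = 2.141328, so |z| = sqrt(2.141328) = 1.4633 for both roots.
Moduli of all roots: 1.4633, 1.4633.
All moduli strictly greater than 1? Yes.
Verdict: Stationary.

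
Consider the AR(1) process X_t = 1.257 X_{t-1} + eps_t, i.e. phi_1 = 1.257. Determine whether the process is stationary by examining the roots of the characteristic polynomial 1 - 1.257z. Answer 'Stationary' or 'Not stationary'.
\text{Not stationary}

The AR(p) characteristic polynomial is P(z) = 1 - 1.257z.
Stationarity requires all roots to lie outside the unit circle, i.e. |z| > 1 for every root.
This is linear in z: 1 + (-1.257) z = 0  =>  z = -1/(-1.257) = 0.795545,  |z| = 0.795545.
Moduli of all roots: 0.7955.
All moduli strictly greater than 1? No.
Verdict: Not stationary.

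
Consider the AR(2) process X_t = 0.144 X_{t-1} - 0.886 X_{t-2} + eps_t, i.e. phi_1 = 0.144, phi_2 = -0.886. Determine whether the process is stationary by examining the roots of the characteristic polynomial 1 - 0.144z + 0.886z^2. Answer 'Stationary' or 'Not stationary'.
\text{Stationary}

The AR(p) characteristic polynomial is P(z) = 1 - 0.144z + 0.886z^2.
Stationarity requires all roots to lie outside the unit circle, i.e. |z| > 1 for every root.
Set 1 + (-0.144) z + (0.886) z^2 = 0, i.e. a z^2 + b z + c = 0 with a = 0.886, b = -0.144, c = 1.
Discriminant D = b^2 - 4ac = (-0.144)^2 - 4*(0.886)*1 = 0.020736 - (3.544) = -3.523264.
D < 0, so the roots are the complex-conjugate pair z = (-b +/- i sqrt(-D)) / (2a) = 0.0813 +/- 1.0593i.
For a conjugate pair |z|^2 = z * conj(z) = (product of roots) = c/a = 1/(0.886) = 1.128668, so |z| = sqrt(1.128668) = 1.0624 for both roots.
Moduli of all roots: 1.0624, 1.0624.
All moduli strictly greater than 1? Yes.
Verdict: Stationary.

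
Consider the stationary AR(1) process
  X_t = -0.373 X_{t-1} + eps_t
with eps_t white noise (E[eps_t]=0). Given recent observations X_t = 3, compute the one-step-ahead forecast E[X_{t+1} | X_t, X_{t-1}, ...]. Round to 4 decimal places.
E[X_{t+1} \mid \mathcal F_t] = -1.1190

For an AR(p) model X_t = c + sum_i phi_i X_{t-i} + eps_t, the
one-step-ahead conditional mean is
  E[X_{t+1} | X_t, ...] = c + sum_i phi_i X_{t+1-i}.
Substitute known values:
  E[X_{t+1} | ...] = (-0.373) * (3)
                   = -1.1190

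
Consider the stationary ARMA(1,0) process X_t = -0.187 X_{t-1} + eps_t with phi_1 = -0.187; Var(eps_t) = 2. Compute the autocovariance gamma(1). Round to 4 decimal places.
\gamma(1) = -0.3876

Multiply the model equation by X_{t-k} and take expectations. With theta_0 = psi_0 = 1 and psi_j the MA(infinity) weights, this gives
  gamma(k) - sum_i phi_i gamma(k-i) = c_k,
  c_k = sigma^2 * sum_{j=k..q} theta_j psi_{j-k}   (c_k = 0 for k > q),
using gamma(-m) = gamma(m).
Pure AR (q = 0): c_0 = sigma^2 = 2, c_k = 0 for k >= 1.
Equations for k = 0 and k = 1 (AR order 1):
  gamma(0) = phi_1 gamma(1) + c_0
  gamma(1) = phi_1 gamma(0) + c_1
Substituting the second into the first: gamma(0) (1 - phi_1^2) = c_0 + phi_1 c_1, so
  gamma(0) = c_0 / (1 - phi_1^2) = 2 / (1 - (-0.187)^2) = 2 / 0.965031 = 2.072472.
  gamma(1) = phi_1 gamma(0) = (-0.187)(2.072472) = -0.387552.
Therefore gamma(1) = -0.3876 (to 4 decimal places).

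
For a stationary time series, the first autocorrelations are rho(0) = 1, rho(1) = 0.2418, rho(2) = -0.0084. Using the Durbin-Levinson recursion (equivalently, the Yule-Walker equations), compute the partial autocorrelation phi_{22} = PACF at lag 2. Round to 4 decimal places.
\phi_{22} = -0.0710

The PACF at lag k is phi_{kk}, the last component of the solution
to the Yule-Walker system G_k phi = r_k where
  (G_k)_{ij} = rho(|i - j|), (r_k)_i = rho(i), i,j = 1..k.
Equivalently, Durbin-Levinson gives phi_{kk} iteratively:
  phi_{11} = rho(1)
  phi_{kk} = [rho(k) - sum_{j=1..k-1} phi_{k-1,j} rho(k-j)]
            / [1 - sum_{j=1..k-1} phi_{k-1,j} rho(j)],
  phi_{k,j} = phi_{k-1,j} - phi_{kk} phi_{k-1,k-j},  j = 1..k-1.
Step k = 1:
  phi_11 = rho(1) = 0.2418.
Step k = 2:
  phi_22 = [rho(2) - phi_11 rho(1)] / [1 - phi_11 rho(1)] = [-0.0084 - (0.2418)(0.2418)] / [1 - (0.2418)(0.2418)]
         = -0.06686724 / 0.94153276 = -0.071.
Therefore phi_{22} = -0.0710.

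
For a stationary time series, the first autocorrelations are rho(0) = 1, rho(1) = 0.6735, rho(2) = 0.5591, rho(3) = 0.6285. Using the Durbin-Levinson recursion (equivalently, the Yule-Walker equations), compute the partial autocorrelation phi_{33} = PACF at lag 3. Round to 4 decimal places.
\phi_{33} = 0.3700

The PACF at lag k is phi_{kk}, the last component of the solution
to the Yule-Walker system G_k phi = r_k where
  (G_k)_{ij} = rho(|i - j|), (r_k)_i = rho(i), i,j = 1..k.
Equivalently, Durbin-Levinson gives phi_{kk} iteratively:
  phi_{11} = rho(1)
  phi_{kk} = [rho(k) - sum_{j=1..k-1} phi_{k-1,j} rho(k-j)]
            / [1 - sum_{j=1..k-1} phi_{k-1,j} rho(j)],
  phi_{k,j} = phi_{k-1,j} - phi_{kk} phi_{k-1,k-j},  j = 1..k-1.
Step k = 1:
  phi_11 = rho(1) = 0.6735.
Step k = 2:
  phi_22 = [rho(2) - phi_11 rho(1)] / [1 - phi_11 rho(1)] = [0.5591 - (0.6735)(0.6735)] / [1 - (0.6735)(0.6735)]
         = 0.10549775 / 0.54639775 = 0.193079.
  Update: phi_21 = phi_11 - phi_22 phi_11 = 0.6735 - (0.193079)(0.6735) = 0.543462.
Step k = 3:
  phi_33 = [rho(3) - phi_21 rho(2) - phi_22 rho(1)] / [1 - phi_21 rho(1) - phi_22 rho(2)]
    numerator   = 0.6285 - (0.543462)(0.5591) - (0.193079)(0.6735) = 0.19461218
    denominator = 1 - (0.543462)(0.6735) - (0.193079)(0.5591) = 0.52602838
  phi_33 = 0.19461218 / 0.52602838 = 0.37.
Therefore phi_{33} = 0.3700.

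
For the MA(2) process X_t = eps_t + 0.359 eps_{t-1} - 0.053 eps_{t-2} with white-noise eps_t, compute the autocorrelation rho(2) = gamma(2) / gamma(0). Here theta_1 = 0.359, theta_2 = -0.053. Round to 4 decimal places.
\rho(2) = -0.0468

For an MA(q) process with theta_0 = 1, the autocovariance is
  gamma(k) = sigma^2 * sum_{i=0..q-k} theta_i * theta_{i+k},
and rho(k) = gamma(k) / gamma(0). Sigma^2 cancels.
  numerator   = (1)*(-0.053) = -0.053.
  denominator = (1)^2 + (0.359)^2 + (-0.053)^2 = 1.13169.
  rho(2) = -0.053 / 1.13169 = -0.0468.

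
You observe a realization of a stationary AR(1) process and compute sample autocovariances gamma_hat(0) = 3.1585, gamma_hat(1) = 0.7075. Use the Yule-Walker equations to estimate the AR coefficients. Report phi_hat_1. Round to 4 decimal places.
\hat\phi_{1} = 0.2240

The Yule-Walker equations for an AR(p) process read, in matrix form,
  Gamma_p phi = r_p,   with   (Gamma_p)_{ij} = gamma(|i - j|),
                       (r_p)_i = gamma(i),   i,j = 1..p.
Substitute the sample gammas (Toeplitz matrix and right-hand side of size 1):
  Gamma_p = [[3.1585]]
  r_p     = [0.7075]
With p = 1 this is the single equation gamma(0) phi_1 = gamma(1):
  phi_hat_1 = gamma(1) / gamma(0) = 0.7075 / 3.1585 = 0.2240.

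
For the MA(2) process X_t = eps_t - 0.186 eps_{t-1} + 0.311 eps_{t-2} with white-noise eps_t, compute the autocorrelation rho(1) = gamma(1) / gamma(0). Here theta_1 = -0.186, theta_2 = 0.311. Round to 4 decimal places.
\rho(1) = -0.2155

For an MA(q) process with theta_0 = 1, the autocovariance is
  gamma(k) = sigma^2 * sum_{i=0..q-k} theta_i * theta_{i+k},
and rho(k) = gamma(k) / gamma(0). Sigma^2 cancels.
  numerator   = (1)*(-0.186) + (-0.186)*(0.311) = -0.243846.
  denominator = (1)^2 + (-0.186)^2 + (0.311)^2 = 1.131317.
  rho(1) = -0.243846 / 1.131317 = -0.2155.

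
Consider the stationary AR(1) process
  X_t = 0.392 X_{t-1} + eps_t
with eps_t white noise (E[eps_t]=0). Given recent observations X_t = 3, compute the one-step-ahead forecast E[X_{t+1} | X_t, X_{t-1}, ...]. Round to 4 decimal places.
E[X_{t+1} \mid \mathcal F_t] = 1.1760

For an AR(p) model X_t = c + sum_i phi_i X_{t-i} + eps_t, the
one-step-ahead conditional mean is
  E[X_{t+1} | X_t, ...] = c + sum_i phi_i X_{t+1-i}.
Substitute known values:
  E[X_{t+1} | ...] = (0.392) * (3)
                   = 1.1760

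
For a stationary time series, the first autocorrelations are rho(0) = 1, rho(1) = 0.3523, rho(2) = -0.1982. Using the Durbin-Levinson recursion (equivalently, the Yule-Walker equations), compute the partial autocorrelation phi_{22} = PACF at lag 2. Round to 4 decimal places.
\phi_{22} = -0.3680

The PACF at lag k is phi_{kk}, the last component of the solution
to the Yule-Walker system G_k phi = r_k where
  (G_k)_{ij} = rho(|i - j|), (r_k)_i = rho(i), i,j = 1..k.
Equivalently, Durbin-Levinson gives phi_{kk} iteratively:
  phi_{11} = rho(1)
  phi_{kk} = [rho(k) - sum_{j=1..k-1} phi_{k-1,j} rho(k-j)]
            / [1 - sum_{j=1..k-1} phi_{k-1,j} rho(j)],
  phi_{k,j} = phi_{k-1,j} - phi_{kk} phi_{k-1,k-j},  j = 1..k-1.
Step k = 1:
  phi_11 = rho(1) = 0.3523.
Step k = 2:
  phi_22 = [rho(2) - phi_11 rho(1)] / [1 - phi_11 rho(1)] = [-0.1982 - (0.3523)(0.3523)] / [1 - (0.3523)(0.3523)]
         = -0.32231529 / 0.87588471 = -0.368.
Therefore phi_{22} = -0.3680.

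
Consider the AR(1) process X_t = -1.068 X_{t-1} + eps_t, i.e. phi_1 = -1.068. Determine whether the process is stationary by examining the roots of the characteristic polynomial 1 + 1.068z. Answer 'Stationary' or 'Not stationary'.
\text{Not stationary}

The AR(p) characteristic polynomial is P(z) = 1 + 1.068z.
Stationarity requires all roots to lie outside the unit circle, i.e. |z| > 1 for every root.
This is linear in z: 1 + (1.068) z = 0  =>  z = -1/(1.068) = -0.93633,  |z| = 0.93633.
Moduli of all roots: 0.9363.
All moduli strictly greater than 1? No.
Verdict: Not stationary.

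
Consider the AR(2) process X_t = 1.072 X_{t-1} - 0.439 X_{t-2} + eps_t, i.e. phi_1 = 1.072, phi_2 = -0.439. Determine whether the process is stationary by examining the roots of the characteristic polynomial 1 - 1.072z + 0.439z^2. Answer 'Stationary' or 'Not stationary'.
\text{Stationary}

The AR(p) characteristic polynomial is P(z) = 1 - 1.072z + 0.439z^2.
Stationarity requires all roots to lie outside the unit circle, i.e. |z| > 1 for every root.
Set 1 + (-1.072) z + (0.439) z^2 = 0, i.e. a z^2 + b z + c = 0 with a = 0.439, b = -1.072, c = 1.
Discriminant D = b^2 - 4ac = (-1.072)^2 - 4*(0.439)*1 = 1.149184 - (1.756) = -0.606816.
D < 0, so the roots are the complex-conjugate pair z = (-b +/- i sqrt(-D)) / (2a) = 1.221 +/- 0.8872i.
For a conjugate pair |z|^2 = z * conj(z) = (product of roots) = c/a = 1/(0.439) = 2.277904, so |z| = sqrt(2.277904) = 1.5093 for both roots.
Moduli of all roots: 1.5093, 1.5093.
All moduli strictly greater than 1? Yes.
Verdict: Stationary.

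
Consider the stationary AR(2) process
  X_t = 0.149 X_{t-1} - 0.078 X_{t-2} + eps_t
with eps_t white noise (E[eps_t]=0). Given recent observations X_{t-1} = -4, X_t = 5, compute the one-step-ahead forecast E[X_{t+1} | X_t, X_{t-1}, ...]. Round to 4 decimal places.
E[X_{t+1} \mid \mathcal F_t] = 1.0570

For an AR(p) model X_t = c + sum_i phi_i X_{t-i} + eps_t, the
one-step-ahead conditional mean is
  E[X_{t+1} | X_t, ...] = c + sum_i phi_i X_{t+1-i}.
Substitute known values:
  E[X_{t+1} | ...] = (0.149) * (5) + (-0.078) * (-4)
                   = 1.0570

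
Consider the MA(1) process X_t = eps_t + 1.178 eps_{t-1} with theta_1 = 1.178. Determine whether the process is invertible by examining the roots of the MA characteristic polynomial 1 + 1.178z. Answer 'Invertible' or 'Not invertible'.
\text{Not invertible}

The MA(q) characteristic polynomial is P(z) = 1 + 1.178z.
Invertibility requires all roots to lie outside the unit circle, i.e. |z| > 1 for every root.
This is linear in z: 1 + (1.178) z = 0  =>  z = -1/(1.178) = -0.848896,  |z| = 0.848896.
Moduli of all roots: 0.8489.
All moduli strictly greater than 1? No.
Verdict: Not invertible.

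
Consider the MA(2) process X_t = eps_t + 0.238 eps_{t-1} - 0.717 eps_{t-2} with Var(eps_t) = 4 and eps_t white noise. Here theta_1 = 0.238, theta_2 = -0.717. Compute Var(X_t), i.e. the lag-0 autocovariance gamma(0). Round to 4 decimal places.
\gamma(0) = 6.2829

For an MA(q) process X_t = eps_t + sum_i theta_i eps_{t-i} with
Var(eps_t) = sigma^2, the variance is
  gamma(0) = sigma^2 * (1 + sum_i theta_i^2).
  sum_i theta_i^2 = (0.238)^2 + (-0.717)^2 = 0.056644 + 0.514089 = 0.570733.
  gamma(0) = 4 * (1 + 0.570733) = 4 * 1.570733 = 6.282932, which rounds to 6.2829.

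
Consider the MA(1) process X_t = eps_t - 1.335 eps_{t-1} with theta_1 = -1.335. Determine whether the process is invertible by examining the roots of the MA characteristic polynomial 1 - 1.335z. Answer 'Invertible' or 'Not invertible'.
\text{Not invertible}

The MA(q) characteristic polynomial is P(z) = 1 - 1.335z.
Invertibility requires all roots to lie outside the unit circle, i.e. |z| > 1 for every root.
This is linear in z: 1 + (-1.335) z = 0  =>  z = -1/(-1.335) = 0.749064,  |z| = 0.749064.
Moduli of all roots: 0.7491.
All moduli strictly greater than 1? No.
Verdict: Not invertible.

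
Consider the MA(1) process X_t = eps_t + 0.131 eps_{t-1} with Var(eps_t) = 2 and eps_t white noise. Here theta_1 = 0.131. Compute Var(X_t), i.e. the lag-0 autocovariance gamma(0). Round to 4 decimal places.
\gamma(0) = 2.0343

For an MA(q) process X_t = eps_t + sum_i theta_i eps_{t-i} with
Var(eps_t) = sigma^2, the variance is
  gamma(0) = sigma^2 * (1 + sum_i theta_i^2).
  sum_i theta_i^2 = (0.131)^2 = 0.017161.
  gamma(0) = 2 * (1 + 0.017161) = 2 * 1.017161 = 2.034322, which rounds to 2.0343.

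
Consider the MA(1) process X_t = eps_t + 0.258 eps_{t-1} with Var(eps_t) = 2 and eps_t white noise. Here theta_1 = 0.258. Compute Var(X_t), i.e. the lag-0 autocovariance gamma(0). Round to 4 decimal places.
\gamma(0) = 2.1331

For an MA(q) process X_t = eps_t + sum_i theta_i eps_{t-i} with
Var(eps_t) = sigma^2, the variance is
  gamma(0) = sigma^2 * (1 + sum_i theta_i^2).
  sum_i theta_i^2 = (0.258)^2 = 0.066564.
  gamma(0) = 2 * (1 + 0.066564) = 2 * 1.066564 = 2.133128, which rounds to 2.1331.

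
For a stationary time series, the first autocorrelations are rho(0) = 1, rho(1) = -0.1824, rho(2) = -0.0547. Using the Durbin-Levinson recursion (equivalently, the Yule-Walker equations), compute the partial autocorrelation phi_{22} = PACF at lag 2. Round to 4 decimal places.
\phi_{22} = -0.0910

The PACF at lag k is phi_{kk}, the last component of the solution
to the Yule-Walker system G_k phi = r_k where
  (G_k)_{ij} = rho(|i - j|), (r_k)_i = rho(i), i,j = 1..k.
Equivalently, Durbin-Levinson gives phi_{kk} iteratively:
  phi_{11} = rho(1)
  phi_{kk} = [rho(k) - sum_{j=1..k-1} phi_{k-1,j} rho(k-j)]
            / [1 - sum_{j=1..k-1} phi_{k-1,j} rho(j)],
  phi_{k,j} = phi_{k-1,j} - phi_{kk} phi_{k-1,k-j},  j = 1..k-1.
Step k = 1:
  phi_11 = rho(1) = -0.1824.
Step k = 2:
  phi_22 = [rho(2) - phi_11 rho(1)] / [1 - phi_11 rho(1)] = [-0.0547 - (-0.1824)(-0.1824)] / [1 - (-0.1824)(-0.1824)]
         = -0.08796976 / 0.96673024 = -0.091.
Therefore phi_{22} = -0.0910.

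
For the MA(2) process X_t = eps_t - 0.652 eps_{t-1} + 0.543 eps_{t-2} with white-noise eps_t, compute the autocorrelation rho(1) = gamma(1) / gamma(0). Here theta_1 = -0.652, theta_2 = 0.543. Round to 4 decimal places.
\rho(1) = -0.5849

For an MA(q) process with theta_0 = 1, the autocovariance is
  gamma(k) = sigma^2 * sum_{i=0..q-k} theta_i * theta_{i+k},
and rho(k) = gamma(k) / gamma(0). Sigma^2 cancels.
  numerator   = (1)*(-0.652) + (-0.652)*(0.543) = -1.006036.
  denominator = (1)^2 + (-0.652)^2 + (0.543)^2 = 1.719953.
  rho(1) = -1.006036 / 1.719953 = -0.5849.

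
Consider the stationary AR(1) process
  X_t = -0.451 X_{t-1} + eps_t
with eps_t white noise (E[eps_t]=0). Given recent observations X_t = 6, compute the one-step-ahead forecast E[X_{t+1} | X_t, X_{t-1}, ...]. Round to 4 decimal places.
E[X_{t+1} \mid \mathcal F_t] = -2.7060

For an AR(p) model X_t = c + sum_i phi_i X_{t-i} + eps_t, the
one-step-ahead conditional mean is
  E[X_{t+1} | X_t, ...] = c + sum_i phi_i X_{t+1-i}.
Substitute known values:
  E[X_{t+1} | ...] = (-0.451) * (6)
                   = -2.7060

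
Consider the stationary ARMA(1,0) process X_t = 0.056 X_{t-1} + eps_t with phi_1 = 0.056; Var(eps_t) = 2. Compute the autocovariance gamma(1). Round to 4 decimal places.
\gamma(1) = 0.1124

Multiply the model equation by X_{t-k} and take expectations. With theta_0 = psi_0 = 1 and psi_j the MA(infinity) weights, this gives
  gamma(k) - sum_i phi_i gamma(k-i) = c_k,
  c_k = sigma^2 * sum_{j=k..q} theta_j psi_{j-k}   (c_k = 0 for k > q),
using gamma(-m) = gamma(m).
Pure AR (q = 0): c_0 = sigma^2 = 2, c_k = 0 for k >= 1.
Equations for k = 0 and k = 1 (AR order 1):
  gamma(0) = phi_1 gamma(1) + c_0
  gamma(1) = phi_1 gamma(0) + c_1
Substituting the second into the first: gamma(0) (1 - phi_1^2) = c_0 + phi_1 c_1, so
  gamma(0) = c_0 / (1 - phi_1^2) = 2 / (1 - (0.056)^2) = 2 / 0.996864 = 2.006292.
  gamma(1) = phi_1 gamma(0) = (0.056)(2.006292) = 0.112352.
Therefore gamma(1) = 0.1124 (to 4 decimal places).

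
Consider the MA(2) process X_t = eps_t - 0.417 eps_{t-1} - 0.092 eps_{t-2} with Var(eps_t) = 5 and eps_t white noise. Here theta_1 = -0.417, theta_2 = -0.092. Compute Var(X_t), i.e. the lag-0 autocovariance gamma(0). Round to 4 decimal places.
\gamma(0) = 5.9118

For an MA(q) process X_t = eps_t + sum_i theta_i eps_{t-i} with
Var(eps_t) = sigma^2, the variance is
  gamma(0) = sigma^2 * (1 + sum_i theta_i^2).
  sum_i theta_i^2 = (-0.417)^2 + (-0.092)^2 = 0.173889 + 0.008464 = 0.182353.
  gamma(0) = 5 * (1 + 0.182353) = 5 * 1.182353 = 5.911765, which rounds to 5.9118.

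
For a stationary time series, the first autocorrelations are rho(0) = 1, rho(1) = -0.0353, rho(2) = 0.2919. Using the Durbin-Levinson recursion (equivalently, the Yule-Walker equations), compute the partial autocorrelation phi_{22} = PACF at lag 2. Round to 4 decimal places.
\phi_{22} = 0.2910

The PACF at lag k is phi_{kk}, the last component of the solution
to the Yule-Walker system G_k phi = r_k where
  (G_k)_{ij} = rho(|i - j|), (r_k)_i = rho(i), i,j = 1..k.
Equivalently, Durbin-Levinson gives phi_{kk} iteratively:
  phi_{11} = rho(1)
  phi_{kk} = [rho(k) - sum_{j=1..k-1} phi_{k-1,j} rho(k-j)]
            / [1 - sum_{j=1..k-1} phi_{k-1,j} rho(j)],
  phi_{k,j} = phi_{k-1,j} - phi_{kk} phi_{k-1,k-j},  j = 1..k-1.
Step k = 1:
  phi_11 = rho(1) = -0.0353.
Step k = 2:
  phi_22 = [rho(2) - phi_11 rho(1)] / [1 - phi_11 rho(1)] = [0.2919 - (-0.0353)(-0.0353)] / [1 - (-0.0353)(-0.0353)]
         = 0.29065391 / 0.99875391 = 0.291.
Therefore phi_{22} = 0.2910.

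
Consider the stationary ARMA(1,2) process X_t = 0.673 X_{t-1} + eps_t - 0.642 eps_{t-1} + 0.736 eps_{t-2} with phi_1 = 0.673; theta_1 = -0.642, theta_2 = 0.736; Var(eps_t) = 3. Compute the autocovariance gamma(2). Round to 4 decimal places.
\gamma(2) = 3.7408

Multiply the model equation by X_{t-k} and take expectations. With theta_0 = psi_0 = 1 and psi_j the MA(infinity) weights, this gives
  gamma(k) - sum_i phi_i gamma(k-i) = c_k,
  c_k = sigma^2 * sum_{j=k..q} theta_j psi_{j-k}   (c_k = 0 for k > q),
using gamma(-m) = gamma(m).
psi-weights needed (psi_j = theta_j + sum_i phi_i psi_{j-i}):
  psi_1 = theta_1 + phi_1 = -0.642 + (0.673) = 0.031
  psi_2 = theta_2 + phi_1 psi_1 = 0.736 + (0.673)(0.031) = 0.756863
Right-hand sides:
  c_0 = sigma^2 (1 + theta_1 psi_1 + theta_2 psi_2) = 3 * (1 + (-0.642)(0.031) + (0.736)(0.756863)) = 3 * 1.537149 = 4.611448
  c_1 = sigma^2 (theta_1 + theta_2 psi_1) = 3 * (-0.642 + (0.736)(0.031)) = -1.857552
  c_2 = sigma^2 theta_2 = 3 * (0.736) = 2.208
Equations for k = 0 and k = 1 (AR order 1):
  gamma(0) = phi_1 gamma(1) + c_0
  gamma(1) = phi_1 gamma(0) + c_1
Substituting the second into the first: gamma(0) (1 - phi_1^2) = c_0 + phi_1 c_1, so
  gamma(0) = (c_0 + phi_1 c_1) / (1 - phi_1^2) = (4.611448 + (0.673)(-1.857552)) / (1 - (0.673)^2) = 3.361315 / 0.547071 = 6.144203.
  gamma(1) = phi_1 gamma(0) + c_1 = (0.673)(6.144203) + (-1.857552) = 2.277496.
For k = 2: gamma(2) = phi_1 gamma(1) + c_2
  = (0.673)(2.277496) + (2.208) = 3.740755.
Therefore gamma(2) = 3.7408 (to 4 decimal places).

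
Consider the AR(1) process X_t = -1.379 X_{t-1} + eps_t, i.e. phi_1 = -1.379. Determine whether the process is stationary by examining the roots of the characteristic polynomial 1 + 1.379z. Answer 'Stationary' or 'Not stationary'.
\text{Not stationary}

The AR(p) characteristic polynomial is P(z) = 1 + 1.379z.
Stationarity requires all roots to lie outside the unit circle, i.e. |z| > 1 for every root.
This is linear in z: 1 + (1.379) z = 0  =>  z = -1/(1.379) = -0.725163,  |z| = 0.725163.
Moduli of all roots: 0.7252.
All moduli strictly greater than 1? No.
Verdict: Not stationary.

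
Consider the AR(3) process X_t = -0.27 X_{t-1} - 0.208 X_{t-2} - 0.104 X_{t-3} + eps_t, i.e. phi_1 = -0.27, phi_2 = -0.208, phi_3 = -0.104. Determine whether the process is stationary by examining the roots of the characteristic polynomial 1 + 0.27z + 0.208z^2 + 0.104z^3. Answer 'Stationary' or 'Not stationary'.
\text{Stationary}

The AR(p) characteristic polynomial is P(z) = 1 + 0.27z + 0.208z^2 + 0.104z^3.
Stationarity requires all roots to lie outside the unit circle, i.e. |z| > 1 for every root.
Degree 3: look for a simple real root z0 first, then factor out (1 - z/z0) and solve the remaining quadratic.
Testing z0 = -2.5: P(-2.5) = 1 + (0.27)(-2.5) + (0.208)(-2.5)^2 + (0.104)(-2.5)^3
  = 1 + (-0.675) + (1.3) + (-1.625) = 0.  So z_0 = -2.5 is a root, |z_0| = 2.5.
Divide out the factor (1 + 0.4 z) = (1 - z/z0) (since 1/z0 = -0.4):
  P(z) = (1 + 0.4 z)(1 + (-0.13) z + (0.26) z^2)
  [check: z-coef -0.13 - (-0.4) = 0.27; z^2-coef 0.26 - (-0.4)(-0.13) = 0.208; z^3-coef -(-0.4)(0.26) = 0.104.]
Remaining roots from the quadratic factor 1 + (-0.13) z + (0.26) z^2:
  Set 1 + (-0.13) z + (0.26) z^2 = 0, i.e. a z^2 + b z + c = 0 with a = 0.26, b = -0.13, c = 1.
  Discriminant D = b^2 - 4ac = (-0.13)^2 - 4*(0.26)*1 = 0.0169 - (1.04) = -1.0231.
  D < 0, so the roots are the complex-conjugate pair z = (-b +/- i sqrt(-D)) / (2a) = 0.25 +/- 1.9452i.
  For a conjugate pair |z|^2 = z * conj(z) = (product of roots) = c/a = 1/(0.26) = 3.846154, so |z| = sqrt(3.846154) = 1.9612 for both roots.
Moduli of all roots: 2.5000, 1.9612, 1.9612.
All moduli strictly greater than 1? Yes.
Verdict: Stationary.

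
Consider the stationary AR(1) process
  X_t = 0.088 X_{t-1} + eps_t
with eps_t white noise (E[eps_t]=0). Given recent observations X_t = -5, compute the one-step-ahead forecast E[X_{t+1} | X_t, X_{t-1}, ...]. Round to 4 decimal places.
E[X_{t+1} \mid \mathcal F_t] = -0.4400

For an AR(p) model X_t = c + sum_i phi_i X_{t-i} + eps_t, the
one-step-ahead conditional mean is
  E[X_{t+1} | X_t, ...] = c + sum_i phi_i X_{t+1-i}.
Substitute known values:
  E[X_{t+1} | ...] = (0.088) * (-5)
                   = -0.4400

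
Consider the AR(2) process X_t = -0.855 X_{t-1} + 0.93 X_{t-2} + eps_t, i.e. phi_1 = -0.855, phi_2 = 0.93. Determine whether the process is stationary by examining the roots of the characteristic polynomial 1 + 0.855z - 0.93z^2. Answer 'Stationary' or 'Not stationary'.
\text{Not stationary}

The AR(p) characteristic polynomial is P(z) = 1 + 0.855z - 0.93z^2.
Stationarity requires all roots to lie outside the unit circle, i.e. |z| > 1 for every root.
Set 1 + (0.855) z + (-0.93) z^2 = 0, i.e. a z^2 + b z + c = 0 with a = -0.93, b = 0.855, c = 1.
Discriminant D = b^2 - 4ac = (0.855)^2 - 4*(-0.93)*1 = 0.731025 - (-3.72) = 4.451025.
D >= 0, so the roots are real: z = (-b +/- sqrt(D)) / (2a) = (-0.855 +/- 2.109745) / (-1.86).
  z_1 = (-0.855 + 2.109745) / (-1.86) = -0.6746,   |z_1| = 0.6746.
  z_2 = (-0.855 - 2.109745) / (-1.86) = 1.5939,   |z_2| = 1.5939.
Moduli of all roots: 0.6746, 1.5939.
All moduli strictly greater than 1? No.
Verdict: Not stationary.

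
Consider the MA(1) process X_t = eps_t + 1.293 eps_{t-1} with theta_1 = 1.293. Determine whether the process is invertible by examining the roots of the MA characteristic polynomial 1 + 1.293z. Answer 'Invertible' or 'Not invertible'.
\text{Not invertible}

The MA(q) characteristic polynomial is P(z) = 1 + 1.293z.
Invertibility requires all roots to lie outside the unit circle, i.e. |z| > 1 for every root.
This is linear in z: 1 + (1.293) z = 0  =>  z = -1/(1.293) = -0.773395,  |z| = 0.773395.
Moduli of all roots: 0.7734.
All moduli strictly greater than 1? No.
Verdict: Not invertible.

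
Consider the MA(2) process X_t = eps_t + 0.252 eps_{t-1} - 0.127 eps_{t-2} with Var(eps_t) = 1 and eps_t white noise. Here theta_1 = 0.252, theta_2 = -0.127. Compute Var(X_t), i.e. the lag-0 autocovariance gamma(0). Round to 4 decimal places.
\gamma(0) = 1.0796

For an MA(q) process X_t = eps_t + sum_i theta_i eps_{t-i} with
Var(eps_t) = sigma^2, the variance is
  gamma(0) = sigma^2 * (1 + sum_i theta_i^2).
  sum_i theta_i^2 = (0.252)^2 + (-0.127)^2 = 0.063504 + 0.016129 = 0.079633.
  gamma(0) = 1 * (1 + 0.079633) = 1 * 1.079633 = 1.079633, which rounds to 1.0796.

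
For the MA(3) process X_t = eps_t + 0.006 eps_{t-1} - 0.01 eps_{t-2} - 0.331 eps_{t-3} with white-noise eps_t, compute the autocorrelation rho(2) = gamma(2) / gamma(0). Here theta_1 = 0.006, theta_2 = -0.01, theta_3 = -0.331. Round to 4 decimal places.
\rho(2) = -0.0108

For an MA(q) process with theta_0 = 1, the autocovariance is
  gamma(k) = sigma^2 * sum_{i=0..q-k} theta_i * theta_{i+k},
and rho(k) = gamma(k) / gamma(0). Sigma^2 cancels.
  numerator   = (1)*(-0.01) + (0.006)*(-0.331) = -0.011986.
  denominator = (1)^2 + (0.006)^2 + (-0.01)^2 + (-0.331)^2 = 1.109697.
  rho(2) = -0.011986 / 1.109697 = -0.0108.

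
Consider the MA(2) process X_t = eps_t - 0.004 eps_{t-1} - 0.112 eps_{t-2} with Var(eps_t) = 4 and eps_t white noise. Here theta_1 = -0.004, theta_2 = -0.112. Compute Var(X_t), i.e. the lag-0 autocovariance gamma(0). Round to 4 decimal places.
\gamma(0) = 4.0502

For an MA(q) process X_t = eps_t + sum_i theta_i eps_{t-i} with
Var(eps_t) = sigma^2, the variance is
  gamma(0) = sigma^2 * (1 + sum_i theta_i^2).
  sum_i theta_i^2 = (-0.004)^2 + (-0.112)^2 = 0.000016 + 0.012544 = 0.01256.
  gamma(0) = 4 * (1 + 0.01256) = 4 * 1.01256 = 4.05024, which rounds to 4.0502.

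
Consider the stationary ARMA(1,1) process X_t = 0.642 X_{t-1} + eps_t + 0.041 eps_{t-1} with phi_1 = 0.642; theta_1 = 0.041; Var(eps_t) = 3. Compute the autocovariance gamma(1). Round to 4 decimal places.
\gamma(1) = 3.5774

Multiply the model equation by X_{t-k} and take expectations. With theta_0 = psi_0 = 1 and psi_j the MA(infinity) weights, this gives
  gamma(k) - sum_i phi_i gamma(k-i) = c_k,
  c_k = sigma^2 * sum_{j=k..q} theta_j psi_{j-k}   (c_k = 0 for k > q),
using gamma(-m) = gamma(m).
psi-weights needed (psi_j = theta_j + sum_i phi_i psi_{j-i}):
  psi_1 = theta_1 + phi_1 = 0.041 + (0.642) = 0.683
Right-hand sides:
  c_0 = sigma^2 (1 + theta_1 psi_1) = 3 * (1 + (0.041)(0.683)) = 3 * 1.028003 = 3.084009
  c_1 = sigma^2 theta_1 = 3 * (0.041) = 0.123
  c_2 = 0
Equations for k = 0 and k = 1 (AR order 1):
  gamma(0) = phi_1 gamma(1) + c_0
  gamma(1) = phi_1 gamma(0) + c_1
Substituting the second into the first: gamma(0) (1 - phi_1^2) = c_0 + phi_1 c_1, so
  gamma(0) = (c_0 + phi_1 c_1) / (1 - phi_1^2) = (3.084009 + (0.642)(0.123)) / (1 - (0.642)^2) = 3.162975 / 0.587836 = 5.38071.
  gamma(1) = phi_1 gamma(0) + c_1 = (0.642)(5.38071) + (0.123) = 3.577416.
Therefore gamma(1) = 3.5774 (to 4 decimal places).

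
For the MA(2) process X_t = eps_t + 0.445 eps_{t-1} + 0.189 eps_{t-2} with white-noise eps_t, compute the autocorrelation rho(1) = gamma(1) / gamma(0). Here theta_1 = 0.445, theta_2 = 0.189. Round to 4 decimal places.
\rho(1) = 0.4289

For an MA(q) process with theta_0 = 1, the autocovariance is
  gamma(k) = sigma^2 * sum_{i=0..q-k} theta_i * theta_{i+k},
and rho(k) = gamma(k) / gamma(0). Sigma^2 cancels.
  numerator   = (1)*(0.445) + (0.445)*(0.189) = 0.529105.
  denominator = (1)^2 + (0.445)^2 + (0.189)^2 = 1.233746.
  rho(1) = 0.529105 / 1.233746 = 0.4289.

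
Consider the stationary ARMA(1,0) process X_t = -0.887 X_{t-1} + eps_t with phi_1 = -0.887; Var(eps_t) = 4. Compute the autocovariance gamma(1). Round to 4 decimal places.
\gamma(1) = -16.6392

Multiply the model equation by X_{t-k} and take expectations. With theta_0 = psi_0 = 1 and psi_j the MA(infinity) weights, this gives
  gamma(k) - sum_i phi_i gamma(k-i) = c_k,
  c_k = sigma^2 * sum_{j=k..q} theta_j psi_{j-k}   (c_k = 0 for k > q),
using gamma(-m) = gamma(m).
Pure AR (q = 0): c_0 = sigma^2 = 4, c_k = 0 for k >= 1.
Equations for k = 0 and k = 1 (AR order 1):
  gamma(0) = phi_1 gamma(1) + c_0
  gamma(1) = phi_1 gamma(0) + c_1
Substituting the second into the first: gamma(0) (1 - phi_1^2) = c_0 + phi_1 c_1, so
  gamma(0) = c_0 / (1 - phi_1^2) = 4 / (1 - (-0.887)^2) = 4 / 0.213231 = 18.758998.
  gamma(1) = phi_1 gamma(0) = (-0.887)(18.758998) = -16.639232.
Therefore gamma(1) = -16.6392 (to 4 decimal places).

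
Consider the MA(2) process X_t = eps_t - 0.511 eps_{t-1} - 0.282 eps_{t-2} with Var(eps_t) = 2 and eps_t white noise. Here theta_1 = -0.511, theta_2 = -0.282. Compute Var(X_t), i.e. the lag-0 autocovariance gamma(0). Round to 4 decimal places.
\gamma(0) = 2.6813

For an MA(q) process X_t = eps_t + sum_i theta_i eps_{t-i} with
Var(eps_t) = sigma^2, the variance is
  gamma(0) = sigma^2 * (1 + sum_i theta_i^2).
  sum_i theta_i^2 = (-0.511)^2 + (-0.282)^2 = 0.261121 + 0.079524 = 0.340645.
  gamma(0) = 2 * (1 + 0.340645) = 2 * 1.340645 = 2.68129, which rounds to 2.6813.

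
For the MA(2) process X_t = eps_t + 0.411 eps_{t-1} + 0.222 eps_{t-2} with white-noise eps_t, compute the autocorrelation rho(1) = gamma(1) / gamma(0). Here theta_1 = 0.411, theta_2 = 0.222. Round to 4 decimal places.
\rho(1) = 0.4123

For an MA(q) process with theta_0 = 1, the autocovariance is
  gamma(k) = sigma^2 * sum_{i=0..q-k} theta_i * theta_{i+k},
and rho(k) = gamma(k) / gamma(0). Sigma^2 cancels.
  numerator   = (1)*(0.411) + (0.411)*(0.222) = 0.502242.
  denominator = (1)^2 + (0.411)^2 + (0.222)^2 = 1.218205.
  rho(1) = 0.502242 / 1.218205 = 0.4123.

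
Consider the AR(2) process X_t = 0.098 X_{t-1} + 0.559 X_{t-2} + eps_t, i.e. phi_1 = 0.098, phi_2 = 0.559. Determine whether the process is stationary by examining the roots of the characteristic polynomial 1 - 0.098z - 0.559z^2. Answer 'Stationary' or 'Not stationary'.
\text{Stationary}

The AR(p) characteristic polynomial is P(z) = 1 - 0.098z - 0.559z^2.
Stationarity requires all roots to lie outside the unit circle, i.e. |z| > 1 for every root.
Set 1 + (-0.098) z + (-0.559) z^2 = 0, i.e. a z^2 + b z + c = 0 with a = -0.559, b = -0.098, c = 1.
Discriminant D = b^2 - 4ac = (-0.098)^2 - 4*(-0.559)*1 = 0.009604 - (-2.236) = 2.245604.
D >= 0, so the roots are real: z = (-b +/- sqrt(D)) / (2a) = (0.098 +/- 1.498534) / (-1.118).
  z_1 = (0.098 + 1.498534) / (-1.118) = -1.428,   |z_1| = 1.428.
  z_2 = (0.098 - 1.498534) / (-1.118) = 1.2527,   |z_2| = 1.2527.
Moduli of all roots: 1.4280, 1.2527.
All moduli strictly greater than 1? Yes.
Verdict: Stationary.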